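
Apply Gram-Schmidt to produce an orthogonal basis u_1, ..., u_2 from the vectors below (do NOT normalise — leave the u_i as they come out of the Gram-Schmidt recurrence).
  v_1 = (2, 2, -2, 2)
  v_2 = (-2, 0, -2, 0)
Orthogonal basis:
  u_1 = (2, 2, -2, 2)
  u_2 = (-2, 0, -2, 0)

Apply the Gram-Schmidt recurrence
  u_1 = v_1
  u_i = v_i − Σ_{j<i} ((v_i · u_j) / (u_j · u_j)) · u_j.

Step by step this gives:
  u_1 = (2, 2, -2, 2)
  u_2 = (-2, 0, -2, 0)

Orthogonality check:
  u_2 · u_1 = 0 (should be 0)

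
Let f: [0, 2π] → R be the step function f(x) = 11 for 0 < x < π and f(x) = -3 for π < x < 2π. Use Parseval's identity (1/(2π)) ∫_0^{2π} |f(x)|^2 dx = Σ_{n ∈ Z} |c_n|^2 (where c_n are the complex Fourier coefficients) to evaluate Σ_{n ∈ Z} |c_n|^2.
Σ |c_n|^2 = 65

Parseval equates the L^2 energy of f (normalised by 1/(2π)) with the ℓ^2 sum of its Fourier coefficients: (1/(2π)) ∫_0^{2π} |f|^2 = Σ |c_n|^2.
Compute the left side: (1/(2π)) [∫_0^π 11^2 dx + ∫_π^{2π} (-3)^2 dx] = (1/(2π)) · (121π + 9π) = (121 + 9)/2 = 65.
So Σ_{n ∈ Z} |c_n|^2 = 65.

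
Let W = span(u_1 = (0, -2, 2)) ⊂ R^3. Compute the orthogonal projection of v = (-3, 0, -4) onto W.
proj_W(v) = (0, 2, -2)

Set up U = [u_1 | ... | u_1] ∈ R^(3×1). The projector onto W = col(U) is P = U (U^T U)^(-1) U^T.
Compute U^T U =
  [8],
and U^T v = (-8).
Solve U^T U · c = U^T v for the coefficients: c = (-1). The projection is proj_W(v) = U c.
Check: (v - proj_W(v)) · u_1 = 0  (should be 0).
Result: proj_W(v) = (0, 2, -2).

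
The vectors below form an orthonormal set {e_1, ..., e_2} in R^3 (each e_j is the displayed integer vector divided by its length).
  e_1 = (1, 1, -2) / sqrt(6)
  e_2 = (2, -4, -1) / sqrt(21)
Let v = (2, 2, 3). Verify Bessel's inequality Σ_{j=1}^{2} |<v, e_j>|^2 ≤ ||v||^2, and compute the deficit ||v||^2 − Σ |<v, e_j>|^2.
Σ |<v, e_j>|^2 = 3; ||v||^2 = 17; deficit = 14

Write each e_j = u_j / sqrt(<u_j, u_j>) where u_j is the displayed integer vector. Then <v, e_j> = <v, u_j> / sqrt(<u_j, u_j>), so |<v, e_j>|^2 = <v, u_j>^2 / <u_j, u_j>.
Coefficients: <v, e_1> = -2/sqrt(6), <v, e_2> = -7/sqrt(21).
Square and sum: Σ |<v, e_j>|^2 = 3.
Compute ||v||^2 = v·v = 17.
Deficit = 17 − 3 = 14 ≥ 0, confirming Bessel's inequality. (The deficit equals ||v − Σ <v,e_j> e_j||^2, the squared distance from v to span{e_j}.)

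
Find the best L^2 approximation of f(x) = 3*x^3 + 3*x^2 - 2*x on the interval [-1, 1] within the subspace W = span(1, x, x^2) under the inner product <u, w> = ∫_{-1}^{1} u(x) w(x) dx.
g(x) = 3*x^2 - x/5

The best approximation g ∈ W is the orthogonal projection of f onto W. Writing g = a_0 + a_1 x + a_2 x^2, the coefficients solve the normal equations G · a = b where
  G_{ij} = <φ_i, φ_j> and b_i = <f, φ_i>, with φ_0 = 1, φ_1 = x, φ_2 = x^2.
G =
  [2, 0, 2/3]
  [0, 2/3, 0]
  [2/3, 0, 2/5],
b = (2, -2/15, 6/5).
Solving gives a_0 = 0, a_1 = -1/5, a_2 = 3, so
  g(x) = 3*x^2 - x/5.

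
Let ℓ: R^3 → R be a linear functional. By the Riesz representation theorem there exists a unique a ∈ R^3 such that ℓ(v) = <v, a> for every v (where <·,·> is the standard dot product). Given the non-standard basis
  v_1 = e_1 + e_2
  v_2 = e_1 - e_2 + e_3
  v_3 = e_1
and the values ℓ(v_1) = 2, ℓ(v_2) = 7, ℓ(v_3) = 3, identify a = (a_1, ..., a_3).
a = (3, -1, 3)

Write a = (a_1, ..., a_3) in the standard basis. For each basis vector v_i, ℓ(v_i) = <v_i, a> is a linear equation in the a_j's. Collect the n equations into a matrix system V a = ℓ, where row i of V is v_i (expressed in the standard basis). Since V is invertible (lower-triangular with 1s on the diagonal, up to permutation), solve by back-substitution:
  V =
[[1, 1, 0],
 [1, -1, 1],
 [1, 0, 0]]
  V a = (2, 7, 3)
Solving gives a = (3, -1, 3).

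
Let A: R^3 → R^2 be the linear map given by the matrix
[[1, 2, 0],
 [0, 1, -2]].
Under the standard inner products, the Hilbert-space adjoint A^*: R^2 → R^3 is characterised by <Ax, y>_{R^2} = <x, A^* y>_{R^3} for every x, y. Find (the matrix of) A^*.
A^* = A^T =
[[1, 0],
 [2, 1],
 [0, -2]]

For real matrices with standard dot products, the defining identity <Ax, y> = <x, A^* y> gives (Ax)^T y = x^T (A^*) y, i.e. x^T A^T y = x^T (A^*) y. Since this holds for all x, y, we must have A^* = A^T. Therefore
A^* =
[[1, 0],
 [2, 1],
 [0, -2]].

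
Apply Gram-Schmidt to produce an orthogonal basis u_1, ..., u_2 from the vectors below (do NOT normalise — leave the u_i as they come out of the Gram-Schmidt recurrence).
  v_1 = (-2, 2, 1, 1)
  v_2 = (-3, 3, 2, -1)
Orthogonal basis:
  u_1 = (-2, 2, 1, 1)
  u_2 = (-2/5, 2/5, 7/10, -23/10)

Apply the Gram-Schmidt recurrence
  u_1 = v_1
  u_i = v_i − Σ_{j<i} ((v_i · u_j) / (u_j · u_j)) · u_j.

Step by step this gives:
  u_1 = (-2, 2, 1, 1)
  u_2 = (-2/5, 2/5, 7/10, -23/10)

Orthogonality check:
  u_2 · u_1 = 0 (should be 0)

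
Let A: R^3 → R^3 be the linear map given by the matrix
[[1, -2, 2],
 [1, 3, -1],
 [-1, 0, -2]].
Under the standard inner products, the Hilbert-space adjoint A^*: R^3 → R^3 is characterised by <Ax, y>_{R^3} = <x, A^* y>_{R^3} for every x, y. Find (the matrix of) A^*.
A^* = A^T =
[[1, 1, -1],
 [-2, 3, 0],
 [2, -1, -2]]

For real matrices with standard dot products, the defining identity <Ax, y> = <x, A^* y> gives (Ax)^T y = x^T (A^*) y, i.e. x^T A^T y = x^T (A^*) y. Since this holds for all x, y, we must have A^* = A^T. Therefore
A^* =
[[1, 1, -1],
 [-2, 3, 0],
 [2, -1, -2]].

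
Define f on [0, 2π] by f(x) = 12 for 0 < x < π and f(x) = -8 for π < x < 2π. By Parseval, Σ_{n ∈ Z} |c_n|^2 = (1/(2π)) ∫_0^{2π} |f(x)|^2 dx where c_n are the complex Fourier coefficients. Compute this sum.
Σ |c_n|^2 = 104

Parseval equates the L^2 energy of f (normalised by 1/(2π)) with the ℓ^2 sum of its Fourier coefficients: (1/(2π)) ∫_0^{2π} |f|^2 = Σ |c_n|^2.
Compute the left side: (1/(2π)) [∫_0^π 12^2 dx + ∫_π^{2π} (-8)^2 dx] = (1/(2π)) · (144π + 64π) = (144 + 64)/2 = 104.
So Σ_{n ∈ Z} |c_n|^2 = 104.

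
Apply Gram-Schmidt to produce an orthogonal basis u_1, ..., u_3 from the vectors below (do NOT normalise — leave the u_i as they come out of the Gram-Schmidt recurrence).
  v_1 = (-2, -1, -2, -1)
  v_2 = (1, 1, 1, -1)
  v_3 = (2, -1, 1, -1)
Orthogonal basis:
  u_1 = (-2, -1, -2, -1)
  u_2 = (1/5, 3/5, 1/5, -7/5)
  u_3 = (13/12, -7/4, 1/12, -7/12)

Apply the Gram-Schmidt recurrence
  u_1 = v_1
  u_i = v_i − Σ_{j<i} ((v_i · u_j) / (u_j · u_j)) · u_j.

Step by step this gives:
  u_1 = (-2, -1, -2, -1)
  u_2 = (1/5, 3/5, 1/5, -7/5)
  u_3 = (13/12, -7/4, 1/12, -7/12)

Orthogonality check:
  u_2 · u_1 = 0 (should be 0)
  u_3 · u_1 = 0 (should be 0)
  u_3 · u_2 = 0 (should be 0)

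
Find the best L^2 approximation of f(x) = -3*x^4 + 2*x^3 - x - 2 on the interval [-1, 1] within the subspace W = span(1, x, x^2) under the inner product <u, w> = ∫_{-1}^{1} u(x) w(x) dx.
g(x) = -18*x^2/7 + x/5 - 61/35

The best approximation g ∈ W is the orthogonal projection of f onto W. Writing g = a_0 + a_1 x + a_2 x^2, the coefficients solve the normal equations G · a = b where
  G_{ij} = <φ_i, φ_j> and b_i = <f, φ_i>, with φ_0 = 1, φ_1 = x, φ_2 = x^2.
G =
  [2, 0, 2/3]
  [0, 2/3, 0]
  [2/3, 0, 2/5],
b = (-26/5, 2/15, -46/21).
Solving gives a_0 = -61/35, a_1 = 1/5, a_2 = -18/7, so
  g(x) = -18*x^2/7 + x/5 - 61/35.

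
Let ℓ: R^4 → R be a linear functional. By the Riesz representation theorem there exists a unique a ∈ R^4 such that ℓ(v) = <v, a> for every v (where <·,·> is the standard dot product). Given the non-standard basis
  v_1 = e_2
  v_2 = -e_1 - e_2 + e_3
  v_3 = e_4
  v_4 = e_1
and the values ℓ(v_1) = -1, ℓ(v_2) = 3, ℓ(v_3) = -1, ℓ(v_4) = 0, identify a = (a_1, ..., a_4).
a = (0, -1, 2, -1)

Write a = (a_1, ..., a_4) in the standard basis. For each basis vector v_i, ℓ(v_i) = <v_i, a> is a linear equation in the a_j's. Collect the n equations into a matrix system V a = ℓ, where row i of V is v_i (expressed in the standard basis). Since V is invertible (lower-triangular with 1s on the diagonal, up to permutation), solve by back-substitution:
  V =
[[0, 1, 0, 0],
 [-1, -1, 1, 0],
 [0, 0, 0, 1],
 [1, 0, 0, 0]]
  V a = (-1, 3, -1, 0)
Solving gives a = (0, -1, 2, -1).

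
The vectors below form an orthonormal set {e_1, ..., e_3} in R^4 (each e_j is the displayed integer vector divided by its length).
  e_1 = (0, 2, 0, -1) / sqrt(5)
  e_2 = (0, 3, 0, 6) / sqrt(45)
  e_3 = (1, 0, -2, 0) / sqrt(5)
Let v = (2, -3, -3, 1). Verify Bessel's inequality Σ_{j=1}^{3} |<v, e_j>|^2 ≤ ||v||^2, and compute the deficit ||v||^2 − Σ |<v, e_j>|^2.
Σ |<v, e_j>|^2 = 114/5; ||v||^2 = 23; deficit = 1/5

Write each e_j = u_j / sqrt(<u_j, u_j>) where u_j is the displayed integer vector. Then <v, e_j> = <v, u_j> / sqrt(<u_j, u_j>), so |<v, e_j>|^2 = <v, u_j>^2 / <u_j, u_j>.
Coefficients: <v, e_1> = -7/sqrt(5), <v, e_2> = -3/sqrt(45), <v, e_3> = 8/sqrt(5).
Square and sum: Σ |<v, e_j>|^2 = 114/5.
Compute ||v||^2 = v·v = 23.
Deficit = 23 − 114/5 = 1/5 ≥ 0, confirming Bessel's inequality. (The deficit equals ||v − Σ <v,e_j> e_j||^2, the squared distance from v to span{e_j}.)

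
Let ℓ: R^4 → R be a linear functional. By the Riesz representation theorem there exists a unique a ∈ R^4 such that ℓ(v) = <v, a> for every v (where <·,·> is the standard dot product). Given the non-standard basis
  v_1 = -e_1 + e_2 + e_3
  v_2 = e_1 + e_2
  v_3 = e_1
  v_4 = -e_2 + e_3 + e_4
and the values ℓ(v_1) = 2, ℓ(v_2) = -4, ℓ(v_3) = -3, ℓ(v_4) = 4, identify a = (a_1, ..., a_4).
a = (-3, -1, 0, 3)

Write a = (a_1, ..., a_4) in the standard basis. For each basis vector v_i, ℓ(v_i) = <v_i, a> is a linear equation in the a_j's. Collect the n equations into a matrix system V a = ℓ, where row i of V is v_i (expressed in the standard basis). Since V is invertible (lower-triangular with 1s on the diagonal, up to permutation), solve by back-substitution:
  V =
[[-1, 1, 1, 0],
 [1, 1, 0, 0],
 [1, 0, 0, 0],
 [0, -1, 1, 1]]
  V a = (2, -4, -3, 4)
Solving gives a = (-3, -1, 0, 3).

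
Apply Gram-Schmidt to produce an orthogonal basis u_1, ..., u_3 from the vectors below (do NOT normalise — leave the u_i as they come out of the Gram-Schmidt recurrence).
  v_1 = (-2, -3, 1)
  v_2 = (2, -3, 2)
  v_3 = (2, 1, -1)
Orthogonal basis:
  u_1 = (-2, -3, 1)
  u_2 = (3, -3/2, 3/2)
  u_3 = (4/21, -8/21, -16/21)

Apply the Gram-Schmidt recurrence
  u_1 = v_1
  u_i = v_i − Σ_{j<i} ((v_i · u_j) / (u_j · u_j)) · u_j.

Step by step this gives:
  u_1 = (-2, -3, 1)
  u_2 = (3, -3/2, 3/2)
  u_3 = (4/21, -8/21, -16/21)

Orthogonality check:
  u_2 · u_1 = 0 (should be 0)
  u_3 · u_1 = 0 (should be 0)
  u_3 · u_2 = 0 (should be 0)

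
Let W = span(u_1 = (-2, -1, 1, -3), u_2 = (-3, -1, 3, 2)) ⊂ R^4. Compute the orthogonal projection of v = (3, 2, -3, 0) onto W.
proj_W(v) = (1114/329, 429/329, -941/329, 1/47)

Set up U = [u_1 | ... | u_2] ∈ R^(4×2). The projector onto W = col(U) is P = U (U^T U)^(-1) U^T.
Compute U^T U =
  [15, 4]
  [4, 23],
and U^T v = (-11, -20).
Solve U^T U · c = U^T v for the coefficients: c = (-173/329, -256/329). The projection is proj_W(v) = U c.
Check: (v - proj_W(v)) · u_1 = 0  (should be 0).
Check: (v - proj_W(v)) · u_2 = 0  (should be 0).
Result: proj_W(v) = (1114/329, 429/329, -941/329, 1/47).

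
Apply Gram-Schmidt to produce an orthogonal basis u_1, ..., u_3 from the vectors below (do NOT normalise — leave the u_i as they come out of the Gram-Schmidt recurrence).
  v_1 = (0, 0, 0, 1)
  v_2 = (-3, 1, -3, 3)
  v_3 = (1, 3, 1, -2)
Orthogonal basis:
  u_1 = (0, 0, 0, 1)
  u_2 = (-3, 1, -3, 0)
  u_3 = (10/19, 60/19, 10/19, 0)

Apply the Gram-Schmidt recurrence
  u_1 = v_1
  u_i = v_i − Σ_{j<i} ((v_i · u_j) / (u_j · u_j)) · u_j.

Step by step this gives:
  u_1 = (0, 0, 0, 1)
  u_2 = (-3, 1, -3, 0)
  u_3 = (10/19, 60/19, 10/19, 0)

Orthogonality check:
  u_2 · u_1 = 0 (should be 0)
  u_3 · u_1 = 0 (should be 0)
  u_3 · u_2 = 0 (should be 0)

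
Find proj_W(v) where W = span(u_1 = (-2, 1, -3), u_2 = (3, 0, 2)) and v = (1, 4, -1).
proj_W(v) = (34/19, 77/38, -83/38)

Set up U = [u_1 | ... | u_2] ∈ R^(3×2). The projector onto W = col(U) is P = U (U^T U)^(-1) U^T.
Compute U^T U =
  [14, -12]
  [-12, 13],
and U^T v = (5, 1).
Solve U^T U · c = U^T v for the coefficients: c = (77/38, 37/19). The projection is proj_W(v) = U c.
Check: (v - proj_W(v)) · u_1 = 0  (should be 0).
Check: (v - proj_W(v)) · u_2 = 0  (should be 0).
Result: proj_W(v) = (34/19, 77/38, -83/38).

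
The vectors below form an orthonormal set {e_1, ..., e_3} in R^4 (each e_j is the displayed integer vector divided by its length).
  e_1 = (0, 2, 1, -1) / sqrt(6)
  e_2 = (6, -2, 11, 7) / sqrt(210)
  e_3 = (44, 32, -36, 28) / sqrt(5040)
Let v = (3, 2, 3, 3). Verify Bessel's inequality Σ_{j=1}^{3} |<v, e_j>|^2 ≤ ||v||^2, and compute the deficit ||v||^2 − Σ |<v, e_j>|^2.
Σ |<v, e_j>|^2 = 275/9; ||v||^2 = 31; deficit = 4/9

Write each e_j = u_j / sqrt(<u_j, u_j>) where u_j is the displayed integer vector. Then <v, e_j> = <v, u_j> / sqrt(<u_j, u_j>), so |<v, e_j>|^2 = <v, u_j>^2 / <u_j, u_j>.
Coefficients: <v, e_1> = 4/sqrt(6), <v, e_2> = 68/sqrt(210), <v, e_3> = 172/sqrt(5040).
Square and sum: Σ |<v, e_j>|^2 = 275/9.
Compute ||v||^2 = v·v = 31.
Deficit = 31 − 275/9 = 4/9 ≥ 0, confirming Bessel's inequality. (The deficit equals ||v − Σ <v,e_j> e_j||^2, the squared distance from v to span{e_j}.)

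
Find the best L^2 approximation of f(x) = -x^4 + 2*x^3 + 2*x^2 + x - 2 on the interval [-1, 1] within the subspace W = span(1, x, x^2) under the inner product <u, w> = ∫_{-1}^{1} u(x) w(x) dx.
g(x) = 8*x^2/7 + 11*x/5 - 67/35

The best approximation g ∈ W is the orthogonal projection of f onto W. Writing g = a_0 + a_1 x + a_2 x^2, the coefficients solve the normal equations G · a = b where
  G_{ij} = <φ_i, φ_j> and b_i = <f, φ_i>, with φ_0 = 1, φ_1 = x, φ_2 = x^2.
G =
  [2, 0, 2/3]
  [0, 2/3, 0]
  [2/3, 0, 2/5],
b = (-46/15, 22/15, -86/105).
Solving gives a_0 = -67/35, a_1 = 11/5, a_2 = 8/7, so
  g(x) = 8*x^2/7 + 11*x/5 - 67/35.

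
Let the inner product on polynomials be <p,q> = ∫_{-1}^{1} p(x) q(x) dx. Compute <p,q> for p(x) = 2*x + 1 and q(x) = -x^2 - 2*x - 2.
<p,q> = -22/3

Expand the product: p(x)·q(x) = -2*x^3 - 5*x^2 - 6*x - 2.
∫_{-1}^{1} of each monomial x^k gives [2/(k+1) if k even, 0 if k odd]. Integrating term-by-term (or equivalently evaluating the antiderivative F(x) = -x^4/2 - 5*x^3/3 - 3*x^2 - 2*x at the endpoints):
  F(1) − F(−1) = -43/6 − (1/6) = -22/3.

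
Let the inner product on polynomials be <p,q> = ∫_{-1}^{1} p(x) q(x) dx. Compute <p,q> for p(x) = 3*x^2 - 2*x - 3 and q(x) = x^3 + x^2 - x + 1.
<p,q> = -64/15

Expand the product: p(x)·q(x) = 3*x^5 + x^4 - 8*x^3 + 2*x^2 + x - 3.
∫_{-1}^{1} of each monomial x^k gives [2/(k+1) if k even, 0 if k odd]. Integrating term-by-term (or equivalently evaluating the antiderivative F(x) = x^6/2 + x^5/5 - 2*x^4 + 2*x^3/3 + x^2/2 - 3*x at the endpoints):
  F(1) − F(−1) = -47/15 − (17/15) = -64/15.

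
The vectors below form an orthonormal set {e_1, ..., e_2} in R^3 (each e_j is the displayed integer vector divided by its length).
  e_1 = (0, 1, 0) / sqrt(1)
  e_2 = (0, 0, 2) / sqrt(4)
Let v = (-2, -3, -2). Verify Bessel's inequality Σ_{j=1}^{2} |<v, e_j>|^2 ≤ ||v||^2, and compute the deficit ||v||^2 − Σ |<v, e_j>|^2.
Σ |<v, e_j>|^2 = 13; ||v||^2 = 17; deficit = 4

Write each e_j = u_j / sqrt(<u_j, u_j>) where u_j is the displayed integer vector. Then <v, e_j> = <v, u_j> / sqrt(<u_j, u_j>), so |<v, e_j>|^2 = <v, u_j>^2 / <u_j, u_j>.
Coefficients: <v, e_1> = -3/sqrt(1), <v, e_2> = -4/sqrt(4).
Square and sum: Σ |<v, e_j>|^2 = 13.
Compute ||v||^2 = v·v = 17.
Deficit = 17 − 13 = 4 ≥ 0, confirming Bessel's inequality. (The deficit equals ||v − Σ <v,e_j> e_j||^2, the squared distance from v to span{e_j}.)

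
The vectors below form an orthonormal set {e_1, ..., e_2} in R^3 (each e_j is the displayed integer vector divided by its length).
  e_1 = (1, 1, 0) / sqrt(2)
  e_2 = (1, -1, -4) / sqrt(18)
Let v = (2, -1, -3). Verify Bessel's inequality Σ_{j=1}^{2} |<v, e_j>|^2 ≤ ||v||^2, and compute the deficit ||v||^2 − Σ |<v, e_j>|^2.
Σ |<v, e_j>|^2 = 13; ||v||^2 = 14; deficit = 1

Write each e_j = u_j / sqrt(<u_j, u_j>) where u_j is the displayed integer vector. Then <v, e_j> = <v, u_j> / sqrt(<u_j, u_j>), so |<v, e_j>|^2 = <v, u_j>^2 / <u_j, u_j>.
Coefficients: <v, e_1> = 1/sqrt(2), <v, e_2> = 15/sqrt(18).
Square and sum: Σ |<v, e_j>|^2 = 13.
Compute ||v||^2 = v·v = 14.
Deficit = 14 − 13 = 1 ≥ 0, confirming Bessel's inequality. (The deficit equals ||v − Σ <v,e_j> e_j||^2, the squared distance from v to span{e_j}.)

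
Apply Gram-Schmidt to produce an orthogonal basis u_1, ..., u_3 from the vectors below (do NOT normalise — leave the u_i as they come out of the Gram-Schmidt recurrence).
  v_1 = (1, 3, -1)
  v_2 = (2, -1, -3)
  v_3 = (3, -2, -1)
Orthogonal basis:
  u_1 = (1, 3, -1)
  u_2 = (20/11, -17/11, -31/11)
  u_3 = (5/3, -1/6, 7/6)

Apply the Gram-Schmidt recurrence
  u_1 = v_1
  u_i = v_i − Σ_{j<i} ((v_i · u_j) / (u_j · u_j)) · u_j.

Step by step this gives:
  u_1 = (1, 3, -1)
  u_2 = (20/11, -17/11, -31/11)
  u_3 = (5/3, -1/6, 7/6)

Orthogonality check:
  u_2 · u_1 = 0 (should be 0)
  u_3 · u_1 = 0 (should be 0)
  u_3 · u_2 = 0 (should be 0)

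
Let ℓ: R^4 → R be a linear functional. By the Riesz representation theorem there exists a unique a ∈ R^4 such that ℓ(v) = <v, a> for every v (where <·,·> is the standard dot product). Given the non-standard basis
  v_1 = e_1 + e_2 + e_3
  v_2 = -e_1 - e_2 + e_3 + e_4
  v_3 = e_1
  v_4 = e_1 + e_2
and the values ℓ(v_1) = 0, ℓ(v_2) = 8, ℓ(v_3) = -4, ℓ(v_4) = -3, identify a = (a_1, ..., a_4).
a = (-4, 1, 3, 2)

Write a = (a_1, ..., a_4) in the standard basis. For each basis vector v_i, ℓ(v_i) = <v_i, a> is a linear equation in the a_j's. Collect the n equations into a matrix system V a = ℓ, where row i of V is v_i (expressed in the standard basis). Since V is invertible (lower-triangular with 1s on the diagonal, up to permutation), solve by back-substitution:
  V =
[[1, 1, 1, 0],
 [-1, -1, 1, 1],
 [1, 0, 0, 0],
 [1, 1, 0, 0]]
  V a = (0, 8, -4, -3)
Solving gives a = (-4, 1, 3, 2).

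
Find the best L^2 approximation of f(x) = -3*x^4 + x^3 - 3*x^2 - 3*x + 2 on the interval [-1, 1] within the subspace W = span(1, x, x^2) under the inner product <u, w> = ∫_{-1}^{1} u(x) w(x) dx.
g(x) = -39*x^2/7 - 12*x/5 + 79/35

The best approximation g ∈ W is the orthogonal projection of f onto W. Writing g = a_0 + a_1 x + a_2 x^2, the coefficients solve the normal equations G · a = b where
  G_{ij} = <φ_i, φ_j> and b_i = <f, φ_i>, with φ_0 = 1, φ_1 = x, φ_2 = x^2.
G =
  [2, 0, 2/3]
  [0, 2/3, 0]
  [2/3, 0, 2/5],
b = (4/5, -8/5, -76/105).
Solving gives a_0 = 79/35, a_1 = -12/5, a_2 = -39/7, so
  g(x) = -39*x^2/7 - 12*x/5 + 79/35.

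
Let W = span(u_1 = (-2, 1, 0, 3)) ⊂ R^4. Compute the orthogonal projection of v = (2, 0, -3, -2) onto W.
proj_W(v) = (10/7, -5/7, 0, -15/7)

Set up U = [u_1 | ... | u_1] ∈ R^(4×1). The projector onto W = col(U) is P = U (U^T U)^(-1) U^T.
Compute U^T U =
  [14],
and U^T v = (-10).
Solve U^T U · c = U^T v for the coefficients: c = (-5/7). The projection is proj_W(v) = U c.
Check: (v - proj_W(v)) · u_1 = 0  (should be 0).
Result: proj_W(v) = (10/7, -5/7, 0, -15/7).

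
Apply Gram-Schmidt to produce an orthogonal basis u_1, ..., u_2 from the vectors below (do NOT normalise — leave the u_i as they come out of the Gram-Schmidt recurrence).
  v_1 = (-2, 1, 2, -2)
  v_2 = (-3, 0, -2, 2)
Orthogonal basis:
  u_1 = (-2, 1, 2, -2)
  u_2 = (-43/13, 2/13, -22/13, 22/13)

Apply the Gram-Schmidt recurrence
  u_1 = v_1
  u_i = v_i − Σ_{j<i} ((v_i · u_j) / (u_j · u_j)) · u_j.

Step by step this gives:
  u_1 = (-2, 1, 2, -2)
  u_2 = (-43/13, 2/13, -22/13, 22/13)

Orthogonality check:
  u_2 · u_1 = 0 (should be 0)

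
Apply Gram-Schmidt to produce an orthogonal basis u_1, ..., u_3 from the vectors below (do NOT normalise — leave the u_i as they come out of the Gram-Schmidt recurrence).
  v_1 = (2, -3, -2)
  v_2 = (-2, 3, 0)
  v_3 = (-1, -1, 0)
Orthogonal basis:
  u_1 = (2, -3, -2)
  u_2 = (-8/17, 12/17, -26/17)
  u_3 = (-15/13, -10/13, 0)

Apply the Gram-Schmidt recurrence
  u_1 = v_1
  u_i = v_i − Σ_{j<i} ((v_i · u_j) / (u_j · u_j)) · u_j.

Step by step this gives:
  u_1 = (2, -3, -2)
  u_2 = (-8/17, 12/17, -26/17)
  u_3 = (-15/13, -10/13, 0)

Orthogonality check:
  u_2 · u_1 = 0 (should be 0)
  u_3 · u_1 = 0 (should be 0)
  u_3 · u_2 = 0 (should be 0)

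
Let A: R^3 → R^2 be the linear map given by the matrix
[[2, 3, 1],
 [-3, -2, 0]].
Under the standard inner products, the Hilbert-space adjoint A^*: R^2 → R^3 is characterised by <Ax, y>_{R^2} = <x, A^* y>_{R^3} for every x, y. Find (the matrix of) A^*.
A^* = A^T =
[[2, -3],
 [3, -2],
 [1, 0]]

For real matrices with standard dot products, the defining identity <Ax, y> = <x, A^* y> gives (Ax)^T y = x^T (A^*) y, i.e. x^T A^T y = x^T (A^*) y. Since this holds for all x, y, we must have A^* = A^T. Therefore
A^* =
[[2, -3],
 [3, -2],
 [1, 0]].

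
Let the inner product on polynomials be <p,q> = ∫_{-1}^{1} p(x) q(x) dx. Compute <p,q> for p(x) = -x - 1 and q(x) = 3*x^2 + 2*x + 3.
<p,q> = -28/3

Expand the product: p(x)·q(x) = -3*x^3 - 5*x^2 - 5*x - 3.
∫_{-1}^{1} of each monomial x^k gives [2/(k+1) if k even, 0 if k odd]. Integrating term-by-term (or equivalently evaluating the antiderivative F(x) = -3*x^4/4 - 5*x^3/3 - 5*x^2/2 - 3*x at the endpoints):
  F(1) − F(−1) = -95/12 − (17/12) = -28/3.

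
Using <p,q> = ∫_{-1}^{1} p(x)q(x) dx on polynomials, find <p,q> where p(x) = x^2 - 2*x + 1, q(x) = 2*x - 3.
<p,q> = -32/3

Expand the product: p(x)·q(x) = 2*x^3 - 7*x^2 + 8*x - 3.
∫_{-1}^{1} of each monomial x^k gives [2/(k+1) if k even, 0 if k odd]. Integrating term-by-term (or equivalently evaluating the antiderivative F(x) = x^4/2 - 7*x^3/3 + 4*x^2 - 3*x at the endpoints):
  F(1) − F(−1) = -5/6 − (59/6) = -32/3.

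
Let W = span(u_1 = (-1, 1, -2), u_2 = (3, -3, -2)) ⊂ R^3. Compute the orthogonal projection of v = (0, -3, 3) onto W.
proj_W(v) = (3/2, -3/2, 3)

Set up U = [u_1 | ... | u_2] ∈ R^(3×2). The projector onto W = col(U) is P = U (U^T U)^(-1) U^T.
Compute U^T U =
  [6, -2]
  [-2, 22],
and U^T v = (-9, 3).
Solve U^T U · c = U^T v for the coefficients: c = (-3/2, 0). The projection is proj_W(v) = U c.
Check: (v - proj_W(v)) · u_1 = 0  (should be 0).
Check: (v - proj_W(v)) · u_2 = 0  (should be 0).
Result: proj_W(v) = (3/2, -3/2, 3).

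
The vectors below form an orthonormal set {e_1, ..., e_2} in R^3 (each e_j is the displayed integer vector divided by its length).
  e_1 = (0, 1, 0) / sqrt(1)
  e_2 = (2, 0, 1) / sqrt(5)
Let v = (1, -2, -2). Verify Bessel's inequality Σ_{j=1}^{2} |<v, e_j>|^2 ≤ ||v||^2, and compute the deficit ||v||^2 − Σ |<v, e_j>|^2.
Σ |<v, e_j>|^2 = 4; ||v||^2 = 9; deficit = 5

Write each e_j = u_j / sqrt(<u_j, u_j>) where u_j is the displayed integer vector. Then <v, e_j> = <v, u_j> / sqrt(<u_j, u_j>), so |<v, e_j>|^2 = <v, u_j>^2 / <u_j, u_j>.
Coefficients: <v, e_1> = -2/sqrt(1), <v, e_2> = 0/sqrt(5).
Square and sum: Σ |<v, e_j>|^2 = 4.
Compute ||v||^2 = v·v = 9.
Deficit = 9 − 4 = 5 ≥ 0, confirming Bessel's inequality. (The deficit equals ||v − Σ <v,e_j> e_j||^2, the squared distance from v to span{e_j}.)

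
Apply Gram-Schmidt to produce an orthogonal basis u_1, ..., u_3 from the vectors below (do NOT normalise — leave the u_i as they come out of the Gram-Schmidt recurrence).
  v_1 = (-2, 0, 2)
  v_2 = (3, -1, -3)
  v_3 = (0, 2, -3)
Orthogonal basis:
  u_1 = (-2, 0, 2)
  u_2 = (0, -1, 0)
  u_3 = (-3/2, 0, -3/2)

Apply the Gram-Schmidt recurrence
  u_1 = v_1
  u_i = v_i − Σ_{j<i} ((v_i · u_j) / (u_j · u_j)) · u_j.

Step by step this gives:
  u_1 = (-2, 0, 2)
  u_2 = (0, -1, 0)
  u_3 = (-3/2, 0, -3/2)

Orthogonality check:
  u_2 · u_1 = 0 (should be 0)
  u_3 · u_1 = 0 (should be 0)
  u_3 · u_2 = 0 (should be 0)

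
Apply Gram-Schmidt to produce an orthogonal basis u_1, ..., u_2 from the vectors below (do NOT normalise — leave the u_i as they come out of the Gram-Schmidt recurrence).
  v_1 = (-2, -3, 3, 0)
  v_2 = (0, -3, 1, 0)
Orthogonal basis:
  u_1 = (-2, -3, 3, 0)
  u_2 = (12/11, -15/11, -7/11, 0)

Apply the Gram-Schmidt recurrence
  u_1 = v_1
  u_i = v_i − Σ_{j<i} ((v_i · u_j) / (u_j · u_j)) · u_j.

Step by step this gives:
  u_1 = (-2, -3, 3, 0)
  u_2 = (12/11, -15/11, -7/11, 0)

Orthogonality check:
  u_2 · u_1 = 0 (should be 0)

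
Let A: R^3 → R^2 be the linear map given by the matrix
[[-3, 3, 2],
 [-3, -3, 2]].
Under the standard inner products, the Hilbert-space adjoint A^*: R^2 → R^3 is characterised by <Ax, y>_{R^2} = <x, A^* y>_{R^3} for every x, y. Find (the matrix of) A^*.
A^* = A^T =
[[-3, -3],
 [3, -3],
 [2, 2]]

For real matrices with standard dot products, the defining identity <Ax, y> = <x, A^* y> gives (Ax)^T y = x^T (A^*) y, i.e. x^T A^T y = x^T (A^*) y. Since this holds for all x, y, we must have A^* = A^T. Therefore
A^* =
[[-3, -3],
 [3, -3],
 [2, 2]].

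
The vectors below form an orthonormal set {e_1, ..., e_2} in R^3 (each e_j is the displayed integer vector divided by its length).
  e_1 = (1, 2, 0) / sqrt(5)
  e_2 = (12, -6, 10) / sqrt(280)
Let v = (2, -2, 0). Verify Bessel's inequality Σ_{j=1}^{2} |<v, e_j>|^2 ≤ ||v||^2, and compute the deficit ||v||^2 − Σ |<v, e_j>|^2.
Σ |<v, e_j>|^2 = 38/7; ||v||^2 = 8; deficit = 18/7

Write each e_j = u_j / sqrt(<u_j, u_j>) where u_j is the displayed integer vector. Then <v, e_j> = <v, u_j> / sqrt(<u_j, u_j>), so |<v, e_j>|^2 = <v, u_j>^2 / <u_j, u_j>.
Coefficients: <v, e_1> = -2/sqrt(5), <v, e_2> = 36/sqrt(280).
Square and sum: Σ |<v, e_j>|^2 = 38/7.
Compute ||v||^2 = v·v = 8.
Deficit = 8 − 38/7 = 18/7 ≥ 0, confirming Bessel's inequality. (The deficit equals ||v − Σ <v,e_j> e_j||^2, the squared distance from v to span{e_j}.)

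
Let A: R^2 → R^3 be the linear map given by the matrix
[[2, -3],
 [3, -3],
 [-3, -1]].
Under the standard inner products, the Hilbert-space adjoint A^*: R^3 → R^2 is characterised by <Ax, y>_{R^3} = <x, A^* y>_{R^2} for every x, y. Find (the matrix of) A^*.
A^* = A^T =
[[2, 3, -3],
 [-3, -3, -1]]

For real matrices with standard dot products, the defining identity <Ax, y> = <x, A^* y> gives (Ax)^T y = x^T (A^*) y, i.e. x^T A^T y = x^T (A^*) y. Since this holds for all x, y, we must have A^* = A^T. Therefore
A^* =
[[2, 3, -3],
 [-3, -3, -1]].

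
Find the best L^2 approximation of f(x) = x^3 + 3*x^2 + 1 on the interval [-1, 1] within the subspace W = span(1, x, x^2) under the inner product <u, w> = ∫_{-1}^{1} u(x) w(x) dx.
g(x) = 3*x^2 + 3*x/5 + 1

The best approximation g ∈ W is the orthogonal projection of f onto W. Writing g = a_0 + a_1 x + a_2 x^2, the coefficients solve the normal equations G · a = b where
  G_{ij} = <φ_i, φ_j> and b_i = <f, φ_i>, with φ_0 = 1, φ_1 = x, φ_2 = x^2.
G =
  [2, 0, 2/3]
  [0, 2/3, 0]
  [2/3, 0, 2/5],
b = (4, 2/5, 28/15).
Solving gives a_0 = 1, a_1 = 3/5, a_2 = 3, so
  g(x) = 3*x^2 + 3*x/5 + 1.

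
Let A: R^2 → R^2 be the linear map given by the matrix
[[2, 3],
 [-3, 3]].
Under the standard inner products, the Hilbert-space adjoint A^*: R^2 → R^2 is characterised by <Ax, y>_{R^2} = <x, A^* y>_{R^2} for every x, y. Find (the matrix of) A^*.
A^* = A^T =
[[2, -3],
 [3, 3]]

For real matrices with standard dot products, the defining identity <Ax, y> = <x, A^* y> gives (Ax)^T y = x^T (A^*) y, i.e. x^T A^T y = x^T (A^*) y. Since this holds for all x, y, we must have A^* = A^T. Therefore
A^* =
[[2, -3],
 [3, 3]].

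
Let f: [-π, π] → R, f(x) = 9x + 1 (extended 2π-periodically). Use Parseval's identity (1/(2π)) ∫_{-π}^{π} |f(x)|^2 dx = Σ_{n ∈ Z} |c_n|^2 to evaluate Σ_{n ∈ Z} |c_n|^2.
Σ |c_n|^2 = 27π^2 + 1

Expand and integrate term by term over [-π, π]:
  ∫ (9x)^2 dx = 81·(2π^3/3); ∫ 2·9·(1)·x dx = 0 (odd integrand); ∫ 1^2 dx = 1·2π.
So (1/(2π)) ∫_{-π}^{π} (9x + 1)^2 dx = 81π^2/3 + 1 = 27π^2 + 1.
Parseval ⇒ Σ |c_n|^2 = 27π^2 + 1.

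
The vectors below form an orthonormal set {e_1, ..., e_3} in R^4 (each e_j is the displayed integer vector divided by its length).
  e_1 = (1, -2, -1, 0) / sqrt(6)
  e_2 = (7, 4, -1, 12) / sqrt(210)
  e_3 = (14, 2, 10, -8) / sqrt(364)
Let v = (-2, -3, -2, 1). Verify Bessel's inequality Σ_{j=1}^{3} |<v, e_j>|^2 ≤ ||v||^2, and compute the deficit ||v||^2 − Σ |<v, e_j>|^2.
Σ |<v, e_j>|^2 = 1121/65; ||v||^2 = 18; deficit = 49/65

Write each e_j = u_j / sqrt(<u_j, u_j>) where u_j is the displayed integer vector. Then <v, e_j> = <v, u_j> / sqrt(<u_j, u_j>), so |<v, e_j>|^2 = <v, u_j>^2 / <u_j, u_j>.
Coefficients: <v, e_1> = 6/sqrt(6), <v, e_2> = -12/sqrt(210), <v, e_3> = -62/sqrt(364).
Square and sum: Σ |<v, e_j>|^2 = 1121/65.
Compute ||v||^2 = v·v = 18.
Deficit = 18 − 1121/65 = 49/65 ≥ 0, confirming Bessel's inequality. (The deficit equals ||v − Σ <v,e_j> e_j||^2, the squared distance from v to span{e_j}.)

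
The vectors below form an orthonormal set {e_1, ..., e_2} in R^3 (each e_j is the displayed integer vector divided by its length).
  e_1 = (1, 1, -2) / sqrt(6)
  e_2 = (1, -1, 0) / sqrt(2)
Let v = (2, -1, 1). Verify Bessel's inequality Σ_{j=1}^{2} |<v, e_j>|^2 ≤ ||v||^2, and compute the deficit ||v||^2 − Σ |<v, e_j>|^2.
Σ |<v, e_j>|^2 = 14/3; ||v||^2 = 6; deficit = 4/3

Write each e_j = u_j / sqrt(<u_j, u_j>) where u_j is the displayed integer vector. Then <v, e_j> = <v, u_j> / sqrt(<u_j, u_j>), so |<v, e_j>|^2 = <v, u_j>^2 / <u_j, u_j>.
Coefficients: <v, e_1> = -1/sqrt(6), <v, e_2> = 3/sqrt(2).
Square and sum: Σ |<v, e_j>|^2 = 14/3.
Compute ||v||^2 = v·v = 6.
Deficit = 6 − 14/3 = 4/3 ≥ 0, confirming Bessel's inequality. (The deficit equals ||v − Σ <v,e_j> e_j||^2, the squared distance from v to span{e_j}.)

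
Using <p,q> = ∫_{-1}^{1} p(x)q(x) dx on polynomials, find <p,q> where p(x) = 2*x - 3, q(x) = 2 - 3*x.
<p,q> = -16

Expand the product: p(x)·q(x) = -6*x^2 + 13*x - 6.
∫_{-1}^{1} of each monomial x^k gives [2/(k+1) if k even, 0 if k odd]. Integrating term-by-term (or equivalently evaluating the antiderivative F(x) = -2*x^3 + 13*x^2/2 - 6*x at the endpoints):
  F(1) − F(−1) = -3/2 − (29/2) = -16.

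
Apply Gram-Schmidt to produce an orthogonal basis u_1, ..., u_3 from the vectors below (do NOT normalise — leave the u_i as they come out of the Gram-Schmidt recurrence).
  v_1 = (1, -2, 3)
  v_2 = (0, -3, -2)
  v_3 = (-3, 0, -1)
Orthogonal basis:
  u_1 = (1, -2, 3)
  u_2 = (0, -3, -2)
  u_3 = (-18/7, -36/91, 54/91)

Apply the Gram-Schmidt recurrence
  u_1 = v_1
  u_i = v_i − Σ_{j<i} ((v_i · u_j) / (u_j · u_j)) · u_j.

Step by step this gives:
  u_1 = (1, -2, 3)
  u_2 = (0, -3, -2)
  u_3 = (-18/7, -36/91, 54/91)

Orthogonality check:
  u_2 · u_1 = 0 (should be 0)
  u_3 · u_1 = 0 (should be 0)
  u_3 · u_2 = 0 (should be 0)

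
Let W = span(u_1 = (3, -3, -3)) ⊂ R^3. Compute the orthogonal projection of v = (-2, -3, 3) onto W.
proj_W(v) = (-2/3, 2/3, 2/3)

Set up U = [u_1 | ... | u_1] ∈ R^(3×1). The projector onto W = col(U) is P = U (U^T U)^(-1) U^T.
Compute U^T U =
  [27],
and U^T v = (-6).
Solve U^T U · c = U^T v for the coefficients: c = (-2/9). The projection is proj_W(v) = U c.
Check: (v - proj_W(v)) · u_1 = 0  (should be 0).
Result: proj_W(v) = (-2/3, 2/3, 2/3).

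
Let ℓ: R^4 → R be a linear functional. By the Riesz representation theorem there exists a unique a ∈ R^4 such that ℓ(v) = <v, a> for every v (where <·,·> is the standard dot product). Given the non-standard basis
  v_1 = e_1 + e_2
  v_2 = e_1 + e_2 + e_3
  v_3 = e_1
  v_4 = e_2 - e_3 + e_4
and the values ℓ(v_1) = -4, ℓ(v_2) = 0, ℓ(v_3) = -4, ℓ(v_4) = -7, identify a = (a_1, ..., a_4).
a = (-4, 0, 4, -3)

Write a = (a_1, ..., a_4) in the standard basis. For each basis vector v_i, ℓ(v_i) = <v_i, a> is a linear equation in the a_j's. Collect the n equations into a matrix system V a = ℓ, where row i of V is v_i (expressed in the standard basis). Since V is invertible (lower-triangular with 1s on the diagonal, up to permutation), solve by back-substitution:
  V =
[[1, 1, 0, 0],
 [1, 1, 1, 0],
 [1, 0, 0, 0],
 [0, 1, -1, 1]]
  V a = (-4, 0, -4, -7)
Solving gives a = (-4, 0, 4, -3).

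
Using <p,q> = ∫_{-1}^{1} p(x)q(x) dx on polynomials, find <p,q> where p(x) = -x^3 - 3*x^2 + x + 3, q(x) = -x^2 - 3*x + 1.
<p,q> = 12/5

Expand the product: p(x)·q(x) = x^5 + 6*x^4 + 7*x^3 - 9*x^2 - 8*x + 3.
∫_{-1}^{1} of each monomial x^k gives [2/(k+1) if k even, 0 if k odd]. Integrating term-by-term (or equivalently evaluating the antiderivative F(x) = x^6/6 + 6*x^5/5 + 7*x^4/4 - 3*x^3 - 4*x^2 + 3*x at the endpoints):
  F(1) − F(−1) = -53/60 − (-197/60) = 12/5.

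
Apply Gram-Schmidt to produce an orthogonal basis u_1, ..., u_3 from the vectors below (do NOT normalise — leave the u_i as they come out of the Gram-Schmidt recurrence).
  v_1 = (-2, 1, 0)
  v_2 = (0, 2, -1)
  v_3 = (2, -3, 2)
Orthogonal basis:
  u_1 = (-2, 1, 0)
  u_2 = (4/5, 8/5, -1)
  u_3 = (4/21, 8/21, 16/21)

Apply the Gram-Schmidt recurrence
  u_1 = v_1
  u_i = v_i − Σ_{j<i} ((v_i · u_j) / (u_j · u_j)) · u_j.

Step by step this gives:
  u_1 = (-2, 1, 0)
  u_2 = (4/5, 8/5, -1)
  u_3 = (4/21, 8/21, 16/21)

Orthogonality check:
  u_2 · u_1 = 0 (should be 0)
  u_3 · u_1 = 0 (should be 0)
  u_3 · u_2 = 0 (should be 0)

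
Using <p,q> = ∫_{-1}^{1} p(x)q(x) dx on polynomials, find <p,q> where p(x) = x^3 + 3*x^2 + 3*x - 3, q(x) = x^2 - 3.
<p,q> = 56/5

Expand the product: p(x)·q(x) = x^5 + 3*x^4 - 12*x^2 - 9*x + 9.
∫_{-1}^{1} of each monomial x^k gives [2/(k+1) if k even, 0 if k odd]. Integrating term-by-term (or equivalently evaluating the antiderivative F(x) = x^6/6 + 3*x^5/5 - 4*x^3 - 9*x^2/2 + 9*x at the endpoints):
  F(1) − F(−1) = 19/15 − (-149/15) = 56/5.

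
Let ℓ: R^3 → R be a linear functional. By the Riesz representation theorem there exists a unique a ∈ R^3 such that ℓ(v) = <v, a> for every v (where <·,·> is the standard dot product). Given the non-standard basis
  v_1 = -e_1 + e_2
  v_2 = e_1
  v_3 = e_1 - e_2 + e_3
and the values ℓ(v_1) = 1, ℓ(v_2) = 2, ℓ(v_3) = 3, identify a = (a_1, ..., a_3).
a = (2, 3, 4)

Write a = (a_1, ..., a_3) in the standard basis. For each basis vector v_i, ℓ(v_i) = <v_i, a> is a linear equation in the a_j's. Collect the n equations into a matrix system V a = ℓ, where row i of V is v_i (expressed in the standard basis). Since V is invertible (lower-triangular with 1s on the diagonal, up to permutation), solve by back-substitution:
  V =
[[-1, 1, 0],
 [1, 0, 0],
 [1, -1, 1]]
  V a = (1, 2, 3)
Solving gives a = (2, 3, 4).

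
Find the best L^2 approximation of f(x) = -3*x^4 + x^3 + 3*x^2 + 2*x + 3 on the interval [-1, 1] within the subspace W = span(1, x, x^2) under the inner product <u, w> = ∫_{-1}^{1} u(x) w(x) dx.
g(x) = 3*x^2/7 + 13*x/5 + 114/35

The best approximation g ∈ W is the orthogonal projection of f onto W. Writing g = a_0 + a_1 x + a_2 x^2, the coefficients solve the normal equations G · a = b where
  G_{ij} = <φ_i, φ_j> and b_i = <f, φ_i>, with φ_0 = 1, φ_1 = x, φ_2 = x^2.
G =
  [2, 0, 2/3]
  [0, 2/3, 0]
  [2/3, 0, 2/5],
b = (34/5, 26/15, 82/35).
Solving gives a_0 = 114/35, a_1 = 13/5, a_2 = 3/7, so
  g(x) = 3*x^2/7 + 13*x/5 + 114/35.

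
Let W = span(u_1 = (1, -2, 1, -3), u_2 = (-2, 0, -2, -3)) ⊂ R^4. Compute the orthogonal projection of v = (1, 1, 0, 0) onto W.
proj_W(v) = (43/230, 7/115, 43/230, 48/115)

Set up U = [u_1 | ... | u_2] ∈ R^(4×2). The projector onto W = col(U) is P = U (U^T U)^(-1) U^T.
Compute U^T U =
  [15, 5]
  [5, 17],
and U^T v = (-1, -2).
Solve U^T U · c = U^T v for the coefficients: c = (-7/230, -5/46). The projection is proj_W(v) = U c.
Check: (v - proj_W(v)) · u_1 = 0  (should be 0).
Check: (v - proj_W(v)) · u_2 = 0  (should be 0).
Result: proj_W(v) = (43/230, 7/115, 43/230, 48/115).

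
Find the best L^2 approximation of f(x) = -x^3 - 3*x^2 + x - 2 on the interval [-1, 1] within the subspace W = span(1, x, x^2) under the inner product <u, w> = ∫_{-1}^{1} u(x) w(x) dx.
g(x) = -3*x^2 + 2*x/5 - 2

The best approximation g ∈ W is the orthogonal projection of f onto W. Writing g = a_0 + a_1 x + a_2 x^2, the coefficients solve the normal equations G · a = b where
  G_{ij} = <φ_i, φ_j> and b_i = <f, φ_i>, with φ_0 = 1, φ_1 = x, φ_2 = x^2.
G =
  [2, 0, 2/3]
  [0, 2/3, 0]
  [2/3, 0, 2/5],
b = (-6, 4/15, -38/15).
Solving gives a_0 = -2, a_1 = 2/5, a_2 = -3, so
  g(x) = -3*x^2 + 2*x/5 - 2.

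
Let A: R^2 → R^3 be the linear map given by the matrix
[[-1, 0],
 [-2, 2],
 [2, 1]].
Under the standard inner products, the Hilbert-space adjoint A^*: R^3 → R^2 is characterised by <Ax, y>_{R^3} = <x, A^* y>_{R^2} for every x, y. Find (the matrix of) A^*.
A^* = A^T =
[[-1, -2, 2],
 [0, 2, 1]]

For real matrices with standard dot products, the defining identity <Ax, y> = <x, A^* y> gives (Ax)^T y = x^T (A^*) y, i.e. x^T A^T y = x^T (A^*) y. Since this holds for all x, y, we must have A^* = A^T. Therefore
A^* =
[[-1, -2, 2],
 [0, 2, 1]].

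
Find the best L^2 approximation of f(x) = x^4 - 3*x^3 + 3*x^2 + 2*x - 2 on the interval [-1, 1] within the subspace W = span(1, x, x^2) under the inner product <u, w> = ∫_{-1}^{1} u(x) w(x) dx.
g(x) = 27*x^2/7 + x/5 - 73/35

The best approximation g ∈ W is the orthogonal projection of f onto W. Writing g = a_0 + a_1 x + a_2 x^2, the coefficients solve the normal equations G · a = b where
  G_{ij} = <φ_i, φ_j> and b_i = <f, φ_i>, with φ_0 = 1, φ_1 = x, φ_2 = x^2.
G =
  [2, 0, 2/3]
  [0, 2/3, 0]
  [2/3, 0, 2/5],
b = (-8/5, 2/15, 16/105).
Solving gives a_0 = -73/35, a_1 = 1/5, a_2 = 27/7, so
  g(x) = 27*x^2/7 + x/5 - 73/35.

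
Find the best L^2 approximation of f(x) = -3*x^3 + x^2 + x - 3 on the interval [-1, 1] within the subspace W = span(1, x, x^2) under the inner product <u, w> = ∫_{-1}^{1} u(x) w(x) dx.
g(x) = x^2 - 4*x/5 - 3

The best approximation g ∈ W is the orthogonal projection of f onto W. Writing g = a_0 + a_1 x + a_2 x^2, the coefficients solve the normal equations G · a = b where
  G_{ij} = <φ_i, φ_j> and b_i = <f, φ_i>, with φ_0 = 1, φ_1 = x, φ_2 = x^2.
G =
  [2, 0, 2/3]
  [0, 2/3, 0]
  [2/3, 0, 2/5],
b = (-16/3, -8/15, -8/5).
Solving gives a_0 = -3, a_1 = -4/5, a_2 = 1, so
  g(x) = x^2 - 4*x/5 - 3.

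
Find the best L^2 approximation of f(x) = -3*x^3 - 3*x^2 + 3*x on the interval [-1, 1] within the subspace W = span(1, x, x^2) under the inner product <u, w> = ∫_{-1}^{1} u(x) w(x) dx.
g(x) = -3*x^2 + 6*x/5

The best approximation g ∈ W is the orthogonal projection of f onto W. Writing g = a_0 + a_1 x + a_2 x^2, the coefficients solve the normal equations G · a = b where
  G_{ij} = <φ_i, φ_j> and b_i = <f, φ_i>, with φ_0 = 1, φ_1 = x, φ_2 = x^2.
G =
  [2, 0, 2/3]
  [0, 2/3, 0]
  [2/3, 0, 2/5],
b = (-2, 4/5, -6/5).
Solving gives a_0 = 0, a_1 = 6/5, a_2 = -3, so
  g(x) = -3*x^2 + 6*x/5.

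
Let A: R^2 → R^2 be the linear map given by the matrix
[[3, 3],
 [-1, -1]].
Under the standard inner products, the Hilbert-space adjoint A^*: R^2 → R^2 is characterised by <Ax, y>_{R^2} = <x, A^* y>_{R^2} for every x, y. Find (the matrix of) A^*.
A^* = A^T =
[[3, -1],
 [3, -1]]

For real matrices with standard dot products, the defining identity <Ax, y> = <x, A^* y> gives (Ax)^T y = x^T (A^*) y, i.e. x^T A^T y = x^T (A^*) y. Since this holds for all x, y, we must have A^* = A^T. Therefore
A^* =
[[3, -1],
 [3, -1]].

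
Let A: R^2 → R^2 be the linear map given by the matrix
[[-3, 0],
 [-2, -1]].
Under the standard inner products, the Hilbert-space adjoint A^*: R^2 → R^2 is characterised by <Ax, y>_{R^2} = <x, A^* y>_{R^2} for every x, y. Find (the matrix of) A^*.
A^* = A^T =
[[-3, -2],
 [0, -1]]

For real matrices with standard dot products, the defining identity <Ax, y> = <x, A^* y> gives (Ax)^T y = x^T (A^*) y, i.e. x^T A^T y = x^T (A^*) y. Since this holds for all x, y, we must have A^* = A^T. Therefore
A^* =
[[-3, -2],
 [0, -1]].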